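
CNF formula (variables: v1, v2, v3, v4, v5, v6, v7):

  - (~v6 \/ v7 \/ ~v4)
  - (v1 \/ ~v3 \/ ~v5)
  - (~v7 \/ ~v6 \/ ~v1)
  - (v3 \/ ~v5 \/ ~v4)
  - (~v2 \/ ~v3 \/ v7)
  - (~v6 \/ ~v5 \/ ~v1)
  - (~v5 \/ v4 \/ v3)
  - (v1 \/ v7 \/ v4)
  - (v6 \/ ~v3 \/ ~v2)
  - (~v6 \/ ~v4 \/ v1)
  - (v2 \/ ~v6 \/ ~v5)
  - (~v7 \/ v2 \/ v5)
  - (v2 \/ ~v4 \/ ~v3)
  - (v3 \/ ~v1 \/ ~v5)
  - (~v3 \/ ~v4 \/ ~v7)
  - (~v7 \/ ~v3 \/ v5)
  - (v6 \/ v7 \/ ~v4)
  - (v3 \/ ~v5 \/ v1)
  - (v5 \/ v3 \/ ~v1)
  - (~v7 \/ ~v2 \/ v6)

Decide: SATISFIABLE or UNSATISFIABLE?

SATISFIABLE

Branch on v1: take v1 = True.
Try v2 = False.
Branch on v3: take v3 = True.
  then v4 is forced to False.
The remaining clauses are satisfied by v5 = False, v6 = True, v7 = False.
So v1=1, v2=0, v3=1, v4=0, v5=0, v6=1, v7=0 is a satisfying assignment.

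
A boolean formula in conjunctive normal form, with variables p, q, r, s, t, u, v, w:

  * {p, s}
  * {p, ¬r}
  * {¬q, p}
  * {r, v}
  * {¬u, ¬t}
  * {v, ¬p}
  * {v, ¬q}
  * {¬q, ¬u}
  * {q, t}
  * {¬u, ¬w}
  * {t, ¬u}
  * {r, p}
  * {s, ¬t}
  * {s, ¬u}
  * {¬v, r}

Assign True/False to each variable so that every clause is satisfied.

p = 1, q = 1, r = 1, s = 0, t = 0, u = 0, v = 1, w = 1

Pure literal: u appears only negated; assign u = False.
Set p = True and propagate.
  then v is forced to True.
  then r is forced to True.
Branch on q: take q = True.
Set s = False and propagate.
  then t is forced to False.
w is now unconstrained; take w = True.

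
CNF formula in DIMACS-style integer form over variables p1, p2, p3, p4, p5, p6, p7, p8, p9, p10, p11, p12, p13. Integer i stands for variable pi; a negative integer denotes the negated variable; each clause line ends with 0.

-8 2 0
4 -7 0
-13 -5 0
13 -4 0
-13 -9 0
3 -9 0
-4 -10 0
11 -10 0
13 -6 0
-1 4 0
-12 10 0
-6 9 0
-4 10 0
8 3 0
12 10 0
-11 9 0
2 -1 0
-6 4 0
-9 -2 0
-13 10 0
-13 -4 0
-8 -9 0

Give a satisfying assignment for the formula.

p1=F, p2=F, p3=T, p4=F, p5=T, p6=F, p7=F, p8=F, p9=T, p10=T, p11=T, p12=T, p13=F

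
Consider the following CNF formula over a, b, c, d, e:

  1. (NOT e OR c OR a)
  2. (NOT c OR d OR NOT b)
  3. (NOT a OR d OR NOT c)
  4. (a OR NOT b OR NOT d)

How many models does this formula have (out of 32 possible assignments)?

19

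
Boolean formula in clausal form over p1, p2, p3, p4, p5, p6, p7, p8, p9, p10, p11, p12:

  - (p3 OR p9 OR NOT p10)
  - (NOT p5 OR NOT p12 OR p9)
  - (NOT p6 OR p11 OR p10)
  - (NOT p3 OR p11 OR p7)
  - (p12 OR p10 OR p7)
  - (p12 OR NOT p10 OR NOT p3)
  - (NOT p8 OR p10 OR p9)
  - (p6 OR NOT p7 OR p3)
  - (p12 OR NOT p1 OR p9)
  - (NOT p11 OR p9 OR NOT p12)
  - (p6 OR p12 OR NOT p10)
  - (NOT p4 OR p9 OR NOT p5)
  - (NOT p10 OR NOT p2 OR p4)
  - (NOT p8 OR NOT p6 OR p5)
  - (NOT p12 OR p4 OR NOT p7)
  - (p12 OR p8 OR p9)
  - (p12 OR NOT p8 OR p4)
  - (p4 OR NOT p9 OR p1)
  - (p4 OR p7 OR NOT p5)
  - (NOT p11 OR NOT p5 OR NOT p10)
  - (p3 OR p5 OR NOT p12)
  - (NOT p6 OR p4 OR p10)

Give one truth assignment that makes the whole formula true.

p1=F  p2=F  p3=T  p4=T  p5=F  p6=F  p7=F  p8=F  p9=T  p10=T  p11=T  p12=T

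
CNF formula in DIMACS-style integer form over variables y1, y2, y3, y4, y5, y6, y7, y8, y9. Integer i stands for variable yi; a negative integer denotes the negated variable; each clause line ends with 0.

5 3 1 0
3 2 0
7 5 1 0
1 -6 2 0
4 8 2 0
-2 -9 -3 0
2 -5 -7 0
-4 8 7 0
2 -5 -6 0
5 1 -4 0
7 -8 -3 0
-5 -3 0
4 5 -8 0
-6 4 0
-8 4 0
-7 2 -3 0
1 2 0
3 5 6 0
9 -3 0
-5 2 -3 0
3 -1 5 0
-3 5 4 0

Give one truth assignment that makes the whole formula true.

Set y1 = True and propagate.
The remaining clauses are satisfied by y2 = True, y3 = False, y4 = True, y5 = True, y6 = False, y7 = False, y8 = True, y9 = False.
Every clause has at least one true literal under this assignment.

y1 = True, y2 = True, y3 = False, y4 = True, y5 = True, y6 = False, y7 = False, y8 = True, y9 = False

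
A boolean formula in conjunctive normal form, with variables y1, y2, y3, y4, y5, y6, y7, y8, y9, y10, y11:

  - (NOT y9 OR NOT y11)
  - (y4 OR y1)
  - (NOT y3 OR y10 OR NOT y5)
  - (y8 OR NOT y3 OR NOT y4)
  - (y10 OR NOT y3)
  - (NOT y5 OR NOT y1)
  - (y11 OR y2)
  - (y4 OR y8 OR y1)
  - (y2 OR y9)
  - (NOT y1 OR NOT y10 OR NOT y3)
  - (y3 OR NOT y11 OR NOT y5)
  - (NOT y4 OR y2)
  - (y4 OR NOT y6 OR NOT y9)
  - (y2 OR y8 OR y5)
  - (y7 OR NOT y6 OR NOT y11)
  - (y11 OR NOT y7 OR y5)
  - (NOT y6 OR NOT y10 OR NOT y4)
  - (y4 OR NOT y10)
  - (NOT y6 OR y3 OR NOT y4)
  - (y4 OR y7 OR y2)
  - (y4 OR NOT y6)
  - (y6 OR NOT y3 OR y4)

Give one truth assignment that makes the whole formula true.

y1 = F  y2 = T  y3 = T  y4 = T  y5 = F  y6 = F  y7 = F  y8 = T  y9 = T  y10 = T  y11 = F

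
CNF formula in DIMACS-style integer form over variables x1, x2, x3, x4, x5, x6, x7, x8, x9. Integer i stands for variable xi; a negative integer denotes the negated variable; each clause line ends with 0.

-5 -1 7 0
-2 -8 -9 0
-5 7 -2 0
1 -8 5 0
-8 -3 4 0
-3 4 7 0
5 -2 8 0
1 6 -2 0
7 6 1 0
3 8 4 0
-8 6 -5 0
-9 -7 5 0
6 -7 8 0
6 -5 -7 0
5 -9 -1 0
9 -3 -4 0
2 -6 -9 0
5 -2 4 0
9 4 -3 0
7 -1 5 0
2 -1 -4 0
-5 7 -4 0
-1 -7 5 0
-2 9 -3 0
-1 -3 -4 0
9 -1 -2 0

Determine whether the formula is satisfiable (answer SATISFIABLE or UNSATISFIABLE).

Branch on x1: take x1 = False.
The remaining clauses are satisfied by x2 = True, x3 = False, x4 = True, x5 = True, x6 = True, x7 = True, x8 = True, x9 = False.
So x1=0, x2=1, x3=0, x4=1, x5=1, x6=1, x7=1, x8=1, x9=0 is a satisfying assignment.

SATISFIABLE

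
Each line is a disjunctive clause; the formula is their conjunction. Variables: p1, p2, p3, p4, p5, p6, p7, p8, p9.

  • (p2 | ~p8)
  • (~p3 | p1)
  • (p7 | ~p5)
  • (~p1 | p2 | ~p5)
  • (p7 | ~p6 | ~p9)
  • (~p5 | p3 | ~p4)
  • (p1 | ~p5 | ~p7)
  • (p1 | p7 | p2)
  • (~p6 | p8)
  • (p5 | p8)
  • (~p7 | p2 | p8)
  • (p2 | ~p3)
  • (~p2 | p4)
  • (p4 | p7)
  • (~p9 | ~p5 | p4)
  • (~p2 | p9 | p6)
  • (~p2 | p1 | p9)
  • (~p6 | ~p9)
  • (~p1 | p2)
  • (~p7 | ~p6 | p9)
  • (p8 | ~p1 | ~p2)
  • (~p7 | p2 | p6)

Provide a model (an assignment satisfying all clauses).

p1 = 1, p2 = 1, p3 = 1, p4 = 1, p5 = 1, p6 = 0, p7 = 1, p8 = 1, p9 = 1

Check each clause:
  1. (~p8 | p2) — p2 is true.
  2. (~p3 | p1) — p1 is true.
  3. (p7 | ~p5) — p7 is true.
  4. (p2 | ~p1 | ~p5) — p2 is true.
  5. (p7 | ~p9 | ~p6) — ~p6 is true.
  6. (~p4 | p3 | ~p5) — p3 is true.
  7. (~p7 | p1 | ~p5) — p1 is true.
  8. (p2 | p7 | p1) — p1 is true.
  9. (p8 | ~p6) — p8 is true.
  10. (p5 | p8) — p8 is true.
  11. (p2 | ~p7 | p8) — p8 is true.
  12. (~p3 | p2) — p2 is true.
  13. (~p2 | p4) — p4 is true.
  14. (p7 | p4) — p4 is true.
  15. (~p9 | ~p5 | p4) — p4 is true.
  16. (p6 | ~p2 | p9) — p9 is true.
  17. (p1 | ~p2 | p9) — p1 is true.
  18. (~p6 | ~p9) — ~p6 is true.
  19. (p2 | ~p1) — p2 is true.
  20. (~p6 | ~p7 | p9) — p9 is true.
  21. (~p1 | p8 | ~p2) — p8 is true.
  22. (~p7 | p2 | p6) — p2 is true.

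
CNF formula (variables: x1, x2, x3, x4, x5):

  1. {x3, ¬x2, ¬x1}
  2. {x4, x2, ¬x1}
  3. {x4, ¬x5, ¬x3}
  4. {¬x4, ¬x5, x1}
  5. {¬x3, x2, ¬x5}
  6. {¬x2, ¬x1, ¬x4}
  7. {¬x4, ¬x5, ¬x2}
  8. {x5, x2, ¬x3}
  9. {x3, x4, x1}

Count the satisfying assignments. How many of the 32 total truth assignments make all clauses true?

7

The models are:
  x1=0 x2=0 x3=0 x4=1 x5=0
  x1=0 x2=1 x3=0 x4=1 x5=0
  x1=0 x2=1 x3=1 x4=0 x5=0
  x1=0 x2=1 x3=1 x4=1 x5=0
  x1=1 x2=0 x3=0 x4=1 x5=0
  x1=1 x2=0 x3=0 x4=1 x5=1
  x1=1 x2=1 x3=1 x4=0 x5=0
Count: 7.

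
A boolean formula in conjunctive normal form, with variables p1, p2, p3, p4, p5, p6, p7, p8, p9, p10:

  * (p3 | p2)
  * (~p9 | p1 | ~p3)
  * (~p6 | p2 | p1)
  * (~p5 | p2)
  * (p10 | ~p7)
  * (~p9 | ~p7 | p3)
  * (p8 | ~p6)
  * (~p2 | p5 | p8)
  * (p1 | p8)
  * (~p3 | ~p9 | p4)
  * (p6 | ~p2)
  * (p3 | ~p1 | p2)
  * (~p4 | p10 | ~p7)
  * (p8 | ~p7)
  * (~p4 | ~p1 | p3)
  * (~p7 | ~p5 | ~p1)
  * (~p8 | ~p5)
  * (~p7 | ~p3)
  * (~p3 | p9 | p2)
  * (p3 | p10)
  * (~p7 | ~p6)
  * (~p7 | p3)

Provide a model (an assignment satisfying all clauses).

p7 occurs only negated in the remaining clauses — set p7 = False.
Try p1 = True.
Try p2 = True.
  then p6 is forced to True.
  then p8 is forced to True.
  then p5 is forced to False.
For the remaining variables, p3 = True, p4 = False, p9 = False, p10 = False works.
Check each clause:
  1. (p2 | p3) — p2 is true.
  2. (p1 | ~p3 | ~p9) — p1 is true.
  3. (p2 | p1 | ~p6) — p1 is true.
  4. (~p5 | p2) — p2 is true.
  5. (p10 | ~p7) — ~p7 is true.
  6. (~p9 | ~p7 | p3) — ~p7 is true.
  7. (~p6 | p8) — p8 is true.
  8. (~p2 | p8 | p5) — p8 is true.
  9. (p8 | p1) — p8 is true.
  10. (p4 | ~p3 | ~p9) — ~p9 is true.
  11. (p6 | ~p2) — p6 is true.
  12. (p3 | p2 | ~p1) — p2 is true.
  13. (~p4 | ~p7 | p10) — ~p7 is true.
  14. (~p7 | p8) — p8 is true.
  15. (~p1 | p3 | ~p4) — p3 is true.
  16. (~p5 | ~p1 | ~p7) — ~p7 is true.
  17. (~p5 | ~p8) — ~p5 is true.
  18. (~p7 | ~p3) — ~p7 is true.
  19. (p9 | p2 | ~p3) — p2 is true.
  20. (p10 | p3) — p3 is true.
  21. (~p6 | ~p7) — ~p7 is true.
  22. (p3 | ~p7) — ~p7 is true.

p1 = True, p2 = True, p3 = True, p4 = False, p5 = False, p6 = True, p7 = False, p8 = True, p9 = False, p10 = False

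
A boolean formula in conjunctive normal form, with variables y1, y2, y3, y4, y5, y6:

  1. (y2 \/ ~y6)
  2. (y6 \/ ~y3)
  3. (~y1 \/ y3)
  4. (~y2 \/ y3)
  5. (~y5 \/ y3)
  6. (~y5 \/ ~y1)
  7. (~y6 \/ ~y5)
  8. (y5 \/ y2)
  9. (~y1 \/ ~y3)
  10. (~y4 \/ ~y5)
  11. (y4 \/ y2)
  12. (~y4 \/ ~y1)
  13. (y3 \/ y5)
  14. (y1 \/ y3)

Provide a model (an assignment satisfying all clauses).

y1=False, y2=True, y3=True, y4=False, y5=False, y6=True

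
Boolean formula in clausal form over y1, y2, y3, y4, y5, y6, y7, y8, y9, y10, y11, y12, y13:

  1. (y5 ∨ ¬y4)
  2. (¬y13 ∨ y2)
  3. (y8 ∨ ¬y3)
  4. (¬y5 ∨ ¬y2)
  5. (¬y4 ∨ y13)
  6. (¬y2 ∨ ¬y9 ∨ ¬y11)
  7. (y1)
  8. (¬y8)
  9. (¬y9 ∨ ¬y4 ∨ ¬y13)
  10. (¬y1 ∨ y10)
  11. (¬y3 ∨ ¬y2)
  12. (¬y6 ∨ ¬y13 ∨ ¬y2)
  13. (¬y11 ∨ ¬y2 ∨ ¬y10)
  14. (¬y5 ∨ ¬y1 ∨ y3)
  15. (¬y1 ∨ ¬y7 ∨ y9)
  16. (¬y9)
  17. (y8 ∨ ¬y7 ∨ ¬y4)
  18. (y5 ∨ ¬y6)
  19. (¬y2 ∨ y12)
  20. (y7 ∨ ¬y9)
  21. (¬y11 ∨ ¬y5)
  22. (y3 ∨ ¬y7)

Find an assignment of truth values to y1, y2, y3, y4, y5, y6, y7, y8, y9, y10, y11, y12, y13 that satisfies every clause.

y1 = T, y2 = F, y3 = F, y4 = F, y5 = F, y6 = F, y7 = F, y8 = F, y9 = F, y10 = T, y11 = T, y12 = T, y13 = F

Check each clause:
  1. (¬y4 ∨ y5) — ¬y4 is true.
  2. (¬y13 ∨ y2) — ¬y13 is true.
  3. (y8 ∨ ¬y3) — ¬y3 is true.
  4. (¬y5 ∨ ¬y2) — ¬y5 is true.
  5. (¬y4 ∨ y13) — ¬y4 is true.
  6. (¬y2 ∨ ¬y9 ∨ ¬y11) — ¬y2 is true.
  7. (y1) — y1 is true.
  8. (¬y8) — ¬y8 is true.
  9. (¬y9 ∨ ¬y4 ∨ ¬y13) — ¬y13 is true.
  10. (¬y1 ∨ y10) — y10 is true.
  11. (¬y2 ∨ ¬y3) — ¬y3 is true.
  12. (¬y13 ∨ ¬y6 ∨ ¬y2) — ¬y6 is true.
  13. (¬y2 ∨ ¬y10 ∨ ¬y11) — ¬y2 is true.
  14. (¬y1 ∨ ¬y5 ∨ y3) — ¬y5 is true.
  15. (¬y7 ∨ y9 ∨ ¬y1) — ¬y7 is true.
  16. (¬y9) — ¬y9 is true.
  17. (¬y7 ∨ y8 ∨ ¬y4) — ¬y7 is true.
  18. (¬y6 ∨ y5) — ¬y6 is true.
  19. (y12 ∨ ¬y2) — y12 is true.
  20. (¬y9 ∨ y7) — ¬y9 is true.
  21. (¬y5 ∨ ¬y11) — ¬y5 is true.
  22. (y3 ∨ ¬y7) — ¬y7 is true.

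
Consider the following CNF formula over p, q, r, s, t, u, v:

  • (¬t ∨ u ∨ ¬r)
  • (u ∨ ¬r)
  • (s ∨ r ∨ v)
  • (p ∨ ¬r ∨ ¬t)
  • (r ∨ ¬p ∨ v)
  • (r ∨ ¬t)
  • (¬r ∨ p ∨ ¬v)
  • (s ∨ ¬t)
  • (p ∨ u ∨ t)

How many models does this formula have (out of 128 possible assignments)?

30

Split on r, then t.
  r=T, t=T: remaining (p,q,s,u,v) ∈ {(T,F,T,T,F); (T,F,T,T,T); (T,T,T,T,F); (T,T,T,T,T)} — 4.
  r=T, t=F: q, s free; 3 ways for (p,u,v) × 2^2 = 12.
  r=F, t=T: a clause becomes empty — 0.
  r=F, t=F: q free; 7 ways for (p,s,u,v) × 2^1 = 14.
Total: 4 + 12 + 0 + 14 = 30.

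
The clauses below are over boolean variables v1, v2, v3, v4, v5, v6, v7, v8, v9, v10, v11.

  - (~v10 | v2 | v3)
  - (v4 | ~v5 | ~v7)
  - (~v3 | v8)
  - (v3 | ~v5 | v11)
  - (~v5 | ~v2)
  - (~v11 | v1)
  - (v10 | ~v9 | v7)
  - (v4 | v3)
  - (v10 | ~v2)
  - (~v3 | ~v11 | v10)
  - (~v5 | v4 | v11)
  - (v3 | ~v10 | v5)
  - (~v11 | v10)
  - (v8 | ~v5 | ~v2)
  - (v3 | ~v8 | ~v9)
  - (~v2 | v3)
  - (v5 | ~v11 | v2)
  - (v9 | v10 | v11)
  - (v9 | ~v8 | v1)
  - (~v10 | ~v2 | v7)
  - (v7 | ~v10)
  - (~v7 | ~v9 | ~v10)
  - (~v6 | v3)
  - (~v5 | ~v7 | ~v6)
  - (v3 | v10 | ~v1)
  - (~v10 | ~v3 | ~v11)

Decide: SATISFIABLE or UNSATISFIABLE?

v4 occurs only positively in the remaining clauses — set v4 = True.
Set v1 = False and propagate.
  then v11 is forced to False.
Try v2 = False.
For the remaining variables, v3 = True, v5 = False, v6 = True, v7 = True, v8 = True, v9 = True, v10 = False works.
Every clause has at least one true literal under this assignment.
So v1 = False, v2 = False, v3 = True, v4 = True, v5 = False, v6 = True, v7 = True, v8 = True, v9 = True, v10 = False, v11 = False is a satisfying assignment.

SATISFIABLE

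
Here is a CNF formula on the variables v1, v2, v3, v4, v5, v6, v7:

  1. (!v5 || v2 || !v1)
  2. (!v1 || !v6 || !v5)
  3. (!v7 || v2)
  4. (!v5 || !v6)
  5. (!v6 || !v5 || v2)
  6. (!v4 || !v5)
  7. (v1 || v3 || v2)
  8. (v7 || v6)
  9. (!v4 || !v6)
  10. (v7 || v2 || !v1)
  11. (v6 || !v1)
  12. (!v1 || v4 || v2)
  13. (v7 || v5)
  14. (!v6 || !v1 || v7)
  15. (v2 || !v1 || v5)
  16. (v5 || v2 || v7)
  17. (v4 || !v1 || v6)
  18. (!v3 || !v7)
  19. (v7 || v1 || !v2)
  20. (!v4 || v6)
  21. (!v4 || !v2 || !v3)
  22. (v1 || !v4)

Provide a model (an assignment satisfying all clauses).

v1=0, v2=1, v3=0, v4=0, v5=1, v6=0, v7=1

Check each clause:
  1. (v2 || !v1 || !v5) — v2 is true.
  2. (!v1 || !v5 || !v6) — !v6 is true.
  3. (v2 || !v7) — v2 is true.
  4. (!v6 || !v5) — !v6 is true.
  5. (!v6 || v2 || !v5) — v2 is true.
  6. (!v5 || !v4) — !v4 is true.
  7. (v2 || v3 || v1) — v2 is true.
  8. (v6 || v7) — v7 is true.
  9. (!v6 || !v4) — !v6 is true.
  10. (!v1 || v2 || v7) — v2 is true.
  11. (v6 || !v1) — !v1 is true.
  12. (v2 || v4 || !v1) — v2 is true.
  13. (v7 || v5) — v5 is true.
  14. (!v6 || !v1 || v7) — !v6 is true.
  15. (!v1 || v2 || v5) — v2 is true.
  16. (v2 || v7 || v5) — v2 is true.
  17. (v6 || !v1 || v4) — !v1 is true.
  18. (!v3 || !v7) — !v3 is true.
  19. (v1 || v7 || !v2) — v7 is true.
  20. (!v4 || v6) — !v4 is true.
  21. (!v3 || !v2 || !v4) — !v4 is true.
  22. (!v4 || v1) — !v4 is true.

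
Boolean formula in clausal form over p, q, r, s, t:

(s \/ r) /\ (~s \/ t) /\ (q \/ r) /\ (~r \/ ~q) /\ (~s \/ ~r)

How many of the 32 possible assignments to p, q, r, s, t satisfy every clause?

6

The models are:
  p=0 q=0 r=1 s=0 t=0
  p=0 q=0 r=1 s=0 t=1
  p=0 q=1 r=0 s=1 t=1
  p=1 q=0 r=1 s=0 t=0
  p=1 q=0 r=1 s=0 t=1
  p=1 q=1 r=0 s=1 t=1
Count: 6.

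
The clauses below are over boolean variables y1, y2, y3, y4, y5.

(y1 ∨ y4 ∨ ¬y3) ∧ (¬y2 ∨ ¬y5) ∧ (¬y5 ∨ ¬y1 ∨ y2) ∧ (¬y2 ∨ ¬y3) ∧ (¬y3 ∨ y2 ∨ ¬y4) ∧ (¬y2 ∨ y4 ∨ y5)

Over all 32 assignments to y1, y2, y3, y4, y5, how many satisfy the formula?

9

Case analysis on y2 and y3:
  y2=1, y3=1: a clause becomes empty — 0.
  y2=1, y3=0: remaining (y1,y4,y5) ∈ {(0,1,0); (1,1,0)} — 2.
  y2=0, y3=1: remaining (y1,y4,y5) ∈ {(1,0,0)} — 1.
  y2=0, y3=0: y4 free; 3 ways for (y1,y5) × 2^1 = 6.
Total: 0 + 2 + 1 + 6 = 9.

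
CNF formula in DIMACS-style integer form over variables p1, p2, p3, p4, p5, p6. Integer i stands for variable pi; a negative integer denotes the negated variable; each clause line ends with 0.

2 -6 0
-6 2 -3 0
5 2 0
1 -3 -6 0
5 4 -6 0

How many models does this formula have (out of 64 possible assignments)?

33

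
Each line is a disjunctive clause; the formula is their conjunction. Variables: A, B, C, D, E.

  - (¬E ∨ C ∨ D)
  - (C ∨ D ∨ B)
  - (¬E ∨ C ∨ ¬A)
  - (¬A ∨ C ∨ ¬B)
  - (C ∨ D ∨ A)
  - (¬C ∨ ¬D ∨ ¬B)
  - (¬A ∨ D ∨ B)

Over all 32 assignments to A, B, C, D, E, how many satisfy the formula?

15

Split on C, then D.
  C=T, D=T: remaining (A,B,E) ∈ {(F,F,F); (F,F,T); (T,F,F); (T,F,T)} — 4.
  C=T, D=F: E free; 3 ways for (A,B) × 2^1 = 6.
  C=F, D=T: 5 of the 8 assignments to (A,B,E) work.
  C=F, D=F: a clause becomes empty — 0.
Total: 4 + 6 + 5 + 0 = 15.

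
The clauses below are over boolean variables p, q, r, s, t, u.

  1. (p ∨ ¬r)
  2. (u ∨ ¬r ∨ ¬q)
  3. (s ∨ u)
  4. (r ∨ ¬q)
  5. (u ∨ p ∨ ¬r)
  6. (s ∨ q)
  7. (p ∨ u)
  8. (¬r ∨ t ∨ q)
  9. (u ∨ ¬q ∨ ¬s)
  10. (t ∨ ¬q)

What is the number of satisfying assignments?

10

Split on q, then r.
  q=1, r=1: remaining (p,s,t,u) ∈ {(1,0,1,1); (1,1,1,1)} — 2.
  q=1, r=0: a clause becomes empty — 0.
  q=0, r=1: remaining (p,s,t,u) ∈ {(1,1,1,0); (1,1,1,1)} — 2.
  q=0, r=0: t free; 3 ways for (p,s,u) × 2^1 = 6.
Total: 2 + 0 + 2 + 6 = 10.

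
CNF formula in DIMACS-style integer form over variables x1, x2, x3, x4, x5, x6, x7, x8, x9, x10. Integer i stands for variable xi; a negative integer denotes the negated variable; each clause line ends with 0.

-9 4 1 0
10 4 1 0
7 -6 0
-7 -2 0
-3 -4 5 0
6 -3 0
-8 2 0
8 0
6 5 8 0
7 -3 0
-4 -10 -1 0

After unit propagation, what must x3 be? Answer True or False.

False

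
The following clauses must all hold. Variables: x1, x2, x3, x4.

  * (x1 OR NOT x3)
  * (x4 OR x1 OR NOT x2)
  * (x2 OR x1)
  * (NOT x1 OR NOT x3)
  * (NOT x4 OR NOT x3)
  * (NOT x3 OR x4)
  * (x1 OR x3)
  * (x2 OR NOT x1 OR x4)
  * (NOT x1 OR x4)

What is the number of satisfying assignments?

2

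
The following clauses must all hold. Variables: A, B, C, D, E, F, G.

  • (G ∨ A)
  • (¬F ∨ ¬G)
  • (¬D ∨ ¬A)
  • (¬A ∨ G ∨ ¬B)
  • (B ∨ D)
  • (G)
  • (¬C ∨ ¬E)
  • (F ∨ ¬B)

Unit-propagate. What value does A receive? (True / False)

False

(G) is a unit clause: G = True.
In (¬G ∨ ¬F), ¬G is now false; ¬F must hold, so F = False.
(¬B ∨ F): since F = False, the clause reduces to (¬B). B = False.
(B ∨ D) with B = False leaves only D, so D = True.
(¬A ∨ ¬D) with D = True leaves only ¬A, so A = False.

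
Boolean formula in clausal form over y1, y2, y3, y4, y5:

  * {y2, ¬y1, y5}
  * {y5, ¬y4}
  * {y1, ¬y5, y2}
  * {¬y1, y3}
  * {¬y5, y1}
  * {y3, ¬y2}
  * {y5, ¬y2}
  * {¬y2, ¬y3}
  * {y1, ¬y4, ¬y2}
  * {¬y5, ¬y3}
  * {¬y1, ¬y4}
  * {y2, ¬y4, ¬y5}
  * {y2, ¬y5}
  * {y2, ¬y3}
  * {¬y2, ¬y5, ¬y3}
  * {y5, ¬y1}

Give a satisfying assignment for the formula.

y1 = 0, y2 = 0, y3 = 0, y4 = 0, y5 = 0

Check each clause:
  1. {y5, y2, ¬y1} — ¬y1 is true.
  2. {y5, ¬y4} — ¬y4 is true.
  3. {y1, y2, ¬y5} — ¬y5 is true.
  4. {¬y1, y3} — ¬y1 is true.
  5. {¬y5, y1} — ¬y5 is true.
  6. {¬y2, y3} — ¬y2 is true.
  7. {¬y2, y5} — ¬y2 is true.
  8. {¬y3, ¬y2} — ¬y3 is true.
  9. {¬y2, ¬y4, y1} — ¬y4 is true.
  10. {¬y3, ¬y5} — ¬y5 is true.
  11. {¬y4, ¬y1} — ¬y4 is true.
  12. {y2, ¬y4, ¬y5} — ¬y5 is true.
  13. {¬y5, y2} — ¬y5 is true.
  14. {¬y3, y2} — ¬y3 is true.
  15. {¬y5, ¬y2, ¬y3} — ¬y5 is true.
  16. {¬y1, y5} — ¬y1 is true.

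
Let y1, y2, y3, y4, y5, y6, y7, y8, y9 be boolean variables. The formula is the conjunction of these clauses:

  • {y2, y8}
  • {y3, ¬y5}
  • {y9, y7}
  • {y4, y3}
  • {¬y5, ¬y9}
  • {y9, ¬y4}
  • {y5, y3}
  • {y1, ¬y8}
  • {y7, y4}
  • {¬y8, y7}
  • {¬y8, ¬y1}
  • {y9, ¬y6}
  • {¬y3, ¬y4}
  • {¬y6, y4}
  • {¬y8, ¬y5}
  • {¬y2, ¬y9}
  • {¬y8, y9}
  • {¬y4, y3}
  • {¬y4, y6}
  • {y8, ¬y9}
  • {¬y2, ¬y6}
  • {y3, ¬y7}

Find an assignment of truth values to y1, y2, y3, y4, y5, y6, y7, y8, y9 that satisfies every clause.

y1 = False, y2 = True, y3 = True, y4 = False, y5 = False, y6 = False, y7 = True, y8 = False, y9 = False

Check each clause:
  1. {y8, y2} — y2 is true.
  2. {y3, ¬y5} — y3 is true.
  3. {y7, y9} — y7 is true.
  4. {y4, y3} — y3 is true.
  5. {¬y9, ¬y5} — ¬y5 is true.
  6. {¬y4, y9} — ¬y4 is true.
  7. {y5, y3} — y3 is true.
  8. {¬y8, y1} — ¬y8 is true.
  9. {y4, y7} — y7 is true.
  10. {¬y8, y7} — ¬y8 is true.
  11. {¬y1, ¬y8} — ¬y8 is true.
  12. {¬y6, y9} — ¬y6 is true.
  13. {¬y3, ¬y4} — ¬y4 is true.
  14. {y4, ¬y6} — ¬y6 is true.
  15. {¬y8, ¬y5} — ¬y8 is true.
  16. {¬y2, ¬y9} — ¬y9 is true.
  17. {y9, ¬y8} — ¬y8 is true.
  18. {y3, ¬y4} — y3 is true.
  19. {y6, ¬y4} — ¬y4 is true.
  20. {y8, ¬y9} — ¬y9 is true.
  21. {¬y6, ¬y2} — ¬y6 is true.
  22. {y3, ¬y7} — y3 is true.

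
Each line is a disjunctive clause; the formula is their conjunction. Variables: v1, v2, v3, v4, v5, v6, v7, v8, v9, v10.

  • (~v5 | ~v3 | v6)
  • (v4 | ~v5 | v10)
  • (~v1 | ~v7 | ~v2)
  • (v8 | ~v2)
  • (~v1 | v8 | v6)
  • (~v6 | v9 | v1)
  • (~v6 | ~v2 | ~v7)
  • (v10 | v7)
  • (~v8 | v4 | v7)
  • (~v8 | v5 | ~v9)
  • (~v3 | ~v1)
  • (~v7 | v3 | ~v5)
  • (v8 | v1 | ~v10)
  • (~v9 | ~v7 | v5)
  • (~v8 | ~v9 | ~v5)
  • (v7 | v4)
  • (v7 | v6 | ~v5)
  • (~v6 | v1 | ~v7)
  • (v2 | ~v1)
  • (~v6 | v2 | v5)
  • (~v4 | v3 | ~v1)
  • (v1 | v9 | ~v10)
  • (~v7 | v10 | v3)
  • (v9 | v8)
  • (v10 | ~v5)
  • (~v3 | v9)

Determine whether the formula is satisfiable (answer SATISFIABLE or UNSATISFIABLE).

UNSATISFIABLE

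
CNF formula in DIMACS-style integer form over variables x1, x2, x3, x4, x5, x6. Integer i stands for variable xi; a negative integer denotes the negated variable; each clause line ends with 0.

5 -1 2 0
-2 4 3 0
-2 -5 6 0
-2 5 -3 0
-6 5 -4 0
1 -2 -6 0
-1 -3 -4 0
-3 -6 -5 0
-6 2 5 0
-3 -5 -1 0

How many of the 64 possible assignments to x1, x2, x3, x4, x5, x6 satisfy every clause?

17

Case analysis on x5 and x2:
  x5=1, x2=1: remaining (x1,x3,x4,x6) ∈ {(1,0,1,1)} — 1.
  x5=1, x2=0: x4 free; 5 ways for (x1,x3,x6) × 2^1 = 10.
  x5=0, x2=1: remaining (x1,x3,x4,x6) ∈ {(0,0,1,0); (1,0,1,0)} — 2.
  x5=0, x2=0: remaining (x1,x3,x4,x6) ∈ {(0,0,0,0); (0,0,1,0); (0,1,0,0); (0,1,1,0)} — 4.
Total: 1 + 10 + 2 + 4 = 17.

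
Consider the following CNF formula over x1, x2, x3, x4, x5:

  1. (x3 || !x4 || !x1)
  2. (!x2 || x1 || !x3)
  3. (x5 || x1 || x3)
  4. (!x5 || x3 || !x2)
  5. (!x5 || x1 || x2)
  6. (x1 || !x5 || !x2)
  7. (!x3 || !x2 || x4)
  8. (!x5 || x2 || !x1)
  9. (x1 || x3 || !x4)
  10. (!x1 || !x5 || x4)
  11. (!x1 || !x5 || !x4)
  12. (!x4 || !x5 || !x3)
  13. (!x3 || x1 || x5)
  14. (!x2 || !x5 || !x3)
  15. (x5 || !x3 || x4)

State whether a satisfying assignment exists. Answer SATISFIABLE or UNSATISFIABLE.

Branch on x1: take x1 = True.
Set x2 = False and propagate.
  then x5 is forced to False.
The remaining clauses are satisfied by x3 = False, x4 = False.
So x1=T, x2=F, x3=F, x4=F, x5=F is a satisfying assignment.

SATISFIABLE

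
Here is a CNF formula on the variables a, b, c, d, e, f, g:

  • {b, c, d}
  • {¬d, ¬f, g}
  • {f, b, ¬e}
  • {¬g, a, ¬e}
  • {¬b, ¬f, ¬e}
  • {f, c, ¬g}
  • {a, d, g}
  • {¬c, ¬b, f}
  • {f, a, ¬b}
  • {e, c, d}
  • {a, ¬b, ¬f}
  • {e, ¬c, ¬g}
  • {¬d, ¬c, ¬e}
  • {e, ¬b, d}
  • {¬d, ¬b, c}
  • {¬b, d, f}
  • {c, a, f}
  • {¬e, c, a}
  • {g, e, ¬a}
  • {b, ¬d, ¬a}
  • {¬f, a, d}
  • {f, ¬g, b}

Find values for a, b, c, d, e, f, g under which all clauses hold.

a = F, b = F, c = F, d = T, e = F, f = T, g = T

Try a = False.
Try b = False.
For the remaining variables, c = False, d = True, e = False, f = True, g = True works.
Every clause has at least one true literal under this assignment.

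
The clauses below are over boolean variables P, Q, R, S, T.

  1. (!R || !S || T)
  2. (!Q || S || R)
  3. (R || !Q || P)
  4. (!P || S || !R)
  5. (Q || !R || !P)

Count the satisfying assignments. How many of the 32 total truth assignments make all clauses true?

17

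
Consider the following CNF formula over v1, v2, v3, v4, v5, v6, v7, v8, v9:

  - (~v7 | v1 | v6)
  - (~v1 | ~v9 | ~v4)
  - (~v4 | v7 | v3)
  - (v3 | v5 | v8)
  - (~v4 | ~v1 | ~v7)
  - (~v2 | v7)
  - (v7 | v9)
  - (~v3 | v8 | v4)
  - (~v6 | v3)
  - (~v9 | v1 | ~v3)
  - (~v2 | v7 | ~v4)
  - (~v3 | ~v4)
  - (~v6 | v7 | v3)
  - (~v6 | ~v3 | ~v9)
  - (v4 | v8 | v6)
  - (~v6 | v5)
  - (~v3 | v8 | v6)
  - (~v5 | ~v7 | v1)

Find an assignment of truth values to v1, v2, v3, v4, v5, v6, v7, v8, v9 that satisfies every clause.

v2 occurs only negated in the remaining clauses — set v2 = False.
v8 occurs only positively in the remaining clauses — set v8 = True.
Try v1 = True.
Set v3 = False and propagate.
  then v6 is forced to False.
The remaining clauses are satisfied by v4 = False, v5 = False, v7 = True, v9 = False.

v1=1, v2=0, v3=0, v4=0, v5=0, v6=0, v7=1, v8=1, v9=0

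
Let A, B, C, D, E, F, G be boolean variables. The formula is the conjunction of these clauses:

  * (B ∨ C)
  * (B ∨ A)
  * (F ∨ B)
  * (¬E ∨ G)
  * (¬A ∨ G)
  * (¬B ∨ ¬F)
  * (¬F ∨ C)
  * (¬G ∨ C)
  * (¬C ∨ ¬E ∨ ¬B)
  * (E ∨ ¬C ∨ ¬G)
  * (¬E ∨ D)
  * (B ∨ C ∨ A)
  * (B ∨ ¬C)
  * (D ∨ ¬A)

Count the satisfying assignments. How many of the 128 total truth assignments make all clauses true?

Satisfying assignments:
  A=0 B=1 C=0 D=0 E=0 F=0 G=0
  A=0 B=1 C=0 D=1 E=0 F=0 G=0
  A=0 B=1 C=1 D=0 E=0 F=0 G=0
  A=0 B=1 C=1 D=1 E=0 F=0 G=0
Count: 4.

4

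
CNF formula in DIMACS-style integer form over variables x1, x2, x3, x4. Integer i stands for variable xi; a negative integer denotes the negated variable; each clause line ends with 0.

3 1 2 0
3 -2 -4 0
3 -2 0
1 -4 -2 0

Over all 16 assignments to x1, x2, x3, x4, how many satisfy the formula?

9

Case analysis on x2 and x3:
  x2=T, x3=T: remaining (x1,x4) ∈ {(F,F); (T,F); (T,T)} — 3.
  x2=T, x3=F: a clause becomes empty — 0.
  x2=F, x3=T: remaining (x1,x4) ∈ {(F,F); (F,T); (T,F); (T,T)} — 4.
  x2=F, x3=F: remaining (x1,x4) ∈ {(T,F); (T,T)} — 2.
Total: 3 + 0 + 4 + 2 = 9.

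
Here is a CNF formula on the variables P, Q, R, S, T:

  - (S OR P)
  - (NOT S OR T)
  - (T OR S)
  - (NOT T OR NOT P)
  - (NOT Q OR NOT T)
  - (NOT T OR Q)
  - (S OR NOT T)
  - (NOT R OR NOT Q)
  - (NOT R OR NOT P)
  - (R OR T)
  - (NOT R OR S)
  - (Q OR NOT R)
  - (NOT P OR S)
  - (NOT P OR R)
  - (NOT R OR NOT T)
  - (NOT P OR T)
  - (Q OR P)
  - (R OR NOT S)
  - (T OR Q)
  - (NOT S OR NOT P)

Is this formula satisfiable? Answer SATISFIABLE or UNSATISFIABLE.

T = True:
  propagation gives P=False, S=True, Q=False; an empty clause results — contradiction.
T = False:
  propagation gives S=False; an empty clause results — contradiction.
Every branch closes, so no satisfying assignment exists.

UNSATISFIABLE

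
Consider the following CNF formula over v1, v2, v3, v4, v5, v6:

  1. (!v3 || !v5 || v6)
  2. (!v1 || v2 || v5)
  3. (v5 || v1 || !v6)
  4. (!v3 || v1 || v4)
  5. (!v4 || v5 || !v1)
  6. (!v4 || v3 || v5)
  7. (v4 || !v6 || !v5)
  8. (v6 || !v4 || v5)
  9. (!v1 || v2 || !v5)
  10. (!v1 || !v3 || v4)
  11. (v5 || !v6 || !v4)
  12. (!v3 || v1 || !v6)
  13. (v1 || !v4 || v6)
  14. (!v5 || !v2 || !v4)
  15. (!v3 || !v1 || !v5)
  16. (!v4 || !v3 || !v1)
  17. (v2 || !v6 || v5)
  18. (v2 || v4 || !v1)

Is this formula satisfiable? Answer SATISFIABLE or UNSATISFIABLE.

SATISFIABLE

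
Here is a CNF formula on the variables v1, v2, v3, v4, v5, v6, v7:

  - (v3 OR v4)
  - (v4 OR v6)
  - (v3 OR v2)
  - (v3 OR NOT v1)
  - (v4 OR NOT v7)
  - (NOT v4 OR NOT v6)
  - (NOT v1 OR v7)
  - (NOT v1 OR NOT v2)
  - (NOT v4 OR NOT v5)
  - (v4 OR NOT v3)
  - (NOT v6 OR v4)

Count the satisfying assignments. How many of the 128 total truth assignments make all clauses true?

7

Case analysis on v4 and v3:
  v4=T, v3=T: 5 of the 32 assignments to (v1,v2,v5,v6,v7) work.
  v4=T, v3=F: remaining (v1,v2,v5,v6,v7) ∈ {(F,T,F,F,F); (F,T,F,F,T)} — 2.
  v4=F, v3=T: a clause becomes empty — 0.
  v4=F, v3=F: a clause becomes empty — 0.
Total: 5 + 2 + 0 + 0 = 7.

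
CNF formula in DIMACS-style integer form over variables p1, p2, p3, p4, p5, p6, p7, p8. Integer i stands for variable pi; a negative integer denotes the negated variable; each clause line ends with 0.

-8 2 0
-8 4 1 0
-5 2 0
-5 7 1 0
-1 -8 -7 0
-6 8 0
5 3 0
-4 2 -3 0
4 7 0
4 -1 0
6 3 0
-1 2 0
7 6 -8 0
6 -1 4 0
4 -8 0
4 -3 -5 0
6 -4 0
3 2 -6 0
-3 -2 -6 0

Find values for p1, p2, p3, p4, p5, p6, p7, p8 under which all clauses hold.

p1=F, p2=T, p3=T, p4=F, p5=F, p6=F, p7=T, p8=F

Set p1 = False and propagate.
Set p2 = True and propagate.
For the remaining variables, p3 = True, p4 = False, p5 = False, p6 = False, p7 = True, p8 = False works.
Check each clause:
  1. (!p8 || p2) — !p8 is true.
  2. (p4 || !p8 || p1) — !p8 is true.
  3. (!p5 || p2) — p2 is true.
  4. (p7 || p1 || !p5) — !p5 is true.
  5. (!p7 || !p1 || !p8) — !p8 is true.
  6. (!p6 || p8) — !p6 is true.
  7. (p3 || p5) — p3 is true.
  8. (!p4 || !p3 || p2) — p2 is true.
  9. (p7 || p4) — p7 is true.
  10. (!p1 || p4) — !p1 is true.
  11. (p3 || p6) — p3 is true.
  12. (!p1 || p2) — p2 is true.
  13. (p6 || !p8 || p7) — !p8 is true.
  14. (p4 || p6 || !p1) — !p1 is true.
  15. (p4 || !p8) — !p8 is true.
  16. (p4 || !p5 || !p3) — !p5 is true.
  17. (!p4 || p6) — !p4 is true.
  18. (!p6 || p2 || p3) — p2 is true.
  19. (!p2 || !p3 || !p6) — !p6 is true.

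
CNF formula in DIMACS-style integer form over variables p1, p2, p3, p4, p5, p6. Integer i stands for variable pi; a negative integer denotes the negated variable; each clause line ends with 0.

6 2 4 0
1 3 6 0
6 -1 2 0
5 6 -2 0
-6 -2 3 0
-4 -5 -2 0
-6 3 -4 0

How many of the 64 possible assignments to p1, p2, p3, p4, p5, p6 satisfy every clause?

Case analysis on p6 and p2:
  p6=1, p2=1: p1 free; 3 ways for (p3,p4,p5) × 2^1 = 6.
  p6=1, p2=0: p1, p5 free; 3 ways for (p3,p4) × 2^2 = 12.
  p6=0, p2=1: remaining (p1,p3,p4,p5) ∈ {(0,1,0,1); (1,0,0,1); (1,1,0,1)} — 3.
  p6=0, p2=0: remaining (p1,p3,p4,p5) ∈ {(0,1,1,0); (0,1,1,1)} — 2.
Total: 6 + 12 + 3 + 2 = 23.

23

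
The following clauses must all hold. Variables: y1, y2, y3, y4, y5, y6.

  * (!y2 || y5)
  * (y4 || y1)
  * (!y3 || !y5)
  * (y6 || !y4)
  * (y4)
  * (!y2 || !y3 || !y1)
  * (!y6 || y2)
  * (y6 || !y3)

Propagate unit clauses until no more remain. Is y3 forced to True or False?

False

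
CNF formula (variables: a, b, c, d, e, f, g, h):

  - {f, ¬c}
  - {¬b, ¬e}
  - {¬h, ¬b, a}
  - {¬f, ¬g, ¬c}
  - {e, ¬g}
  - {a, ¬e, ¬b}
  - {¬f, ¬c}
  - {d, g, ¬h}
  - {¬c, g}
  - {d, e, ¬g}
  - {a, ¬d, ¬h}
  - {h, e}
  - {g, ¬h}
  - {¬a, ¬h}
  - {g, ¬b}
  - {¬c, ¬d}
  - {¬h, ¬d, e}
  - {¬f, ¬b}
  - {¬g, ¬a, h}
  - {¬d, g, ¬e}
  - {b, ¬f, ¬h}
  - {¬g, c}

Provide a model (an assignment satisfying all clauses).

a=False, b=False, c=False, d=False, e=True, f=True, g=False, h=False

Check each clause:
  1. {¬c, f} — ¬c is true.
  2. {¬b, ¬e} — ¬b is true.
  3. {¬b, a, ¬h} — ¬h is true.
  4. {¬c, ¬g, ¬f} — ¬g is true.
  5. {e, ¬g} — ¬g is true.
  6. {¬e, ¬b, a} — ¬b is true.
  7. {¬f, ¬c} — ¬c is true.
  8. {¬h, d, g} — ¬h is true.
  9. {g, ¬c} — ¬c is true.
  10. {¬g, d, e} — ¬g is true.
  11. {¬h, a, ¬d} — ¬h is true.
  12. {e, h} — e is true.
  13. {g, ¬h} — ¬h is true.
  14. {¬h, ¬a} — ¬h is true.
  15. {g, ¬b} — ¬b is true.
  16. {¬c, ¬d} — ¬d is true.
  17. {e, ¬d, ¬h} — ¬h is true.
  18. {¬b, ¬f} — ¬b is true.
  19. {h, ¬g, ¬a} — ¬g is true.
  20. {¬e, g, ¬d} — ¬d is true.
  21. {¬h, b, ¬f} — ¬h is true.
  22. {c, ¬g} — ¬g is true.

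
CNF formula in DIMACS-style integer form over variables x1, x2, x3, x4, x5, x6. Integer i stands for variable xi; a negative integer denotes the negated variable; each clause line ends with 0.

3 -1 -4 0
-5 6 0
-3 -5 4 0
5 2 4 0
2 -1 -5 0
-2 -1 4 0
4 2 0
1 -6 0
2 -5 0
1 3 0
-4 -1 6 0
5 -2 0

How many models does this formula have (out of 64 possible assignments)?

3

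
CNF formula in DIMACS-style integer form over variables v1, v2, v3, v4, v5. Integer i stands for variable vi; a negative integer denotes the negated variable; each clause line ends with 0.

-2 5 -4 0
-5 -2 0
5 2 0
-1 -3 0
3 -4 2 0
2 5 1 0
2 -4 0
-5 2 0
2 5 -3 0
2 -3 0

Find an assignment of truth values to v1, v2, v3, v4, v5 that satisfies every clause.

v4 occurs only negated in the remaining clauses — set v4 = False.
Set v1 = False and propagate.
Try v2 = True.
  then v5 is forced to False.
v3 is now unconstrained; take v3 = True.
Every clause has at least one true literal under this assignment.

v1=0, v2=1, v3=1, v4=0, v5=0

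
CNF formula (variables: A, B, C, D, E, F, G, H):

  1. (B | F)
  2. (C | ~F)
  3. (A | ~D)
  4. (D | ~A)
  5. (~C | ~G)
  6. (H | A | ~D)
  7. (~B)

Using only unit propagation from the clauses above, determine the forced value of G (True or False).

(~B) stands alone — B = False.
In (B | F), B is now false; F must hold, so F = True.
(C | ~F) with F = True leaves only C, so C = True.
(~C | ~G): since C = True, the clause reduces to (~G). G = False.

False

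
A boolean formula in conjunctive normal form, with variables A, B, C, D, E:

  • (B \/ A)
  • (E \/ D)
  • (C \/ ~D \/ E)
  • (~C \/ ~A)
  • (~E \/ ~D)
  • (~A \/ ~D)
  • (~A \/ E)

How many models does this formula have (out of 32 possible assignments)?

Satisfying assignments:
  A=0 B=1 C=0 D=0 E=1
  A=0 B=1 C=1 D=0 E=1
  A=0 B=1 C=1 D=1 E=0
  A=1 B=0 C=0 D=0 E=1
  A=1 B=1 C=0 D=0 E=1
Count: 5.

5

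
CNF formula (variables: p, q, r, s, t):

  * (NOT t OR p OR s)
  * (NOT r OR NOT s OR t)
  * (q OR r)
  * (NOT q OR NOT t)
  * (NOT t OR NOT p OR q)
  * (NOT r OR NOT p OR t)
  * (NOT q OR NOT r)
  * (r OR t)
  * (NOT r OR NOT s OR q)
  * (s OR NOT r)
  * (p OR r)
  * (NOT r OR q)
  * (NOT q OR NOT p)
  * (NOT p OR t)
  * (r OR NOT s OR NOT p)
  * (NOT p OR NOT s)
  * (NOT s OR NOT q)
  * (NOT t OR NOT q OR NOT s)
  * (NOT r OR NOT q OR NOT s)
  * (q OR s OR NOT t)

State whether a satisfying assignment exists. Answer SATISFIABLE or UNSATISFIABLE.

UNSATISFIABLE

q = True:
  propagation gives t=False, r=False; an empty clause results — contradiction.
q = False:
  propagation gives r=True; an empty clause results — contradiction.
Every branch closes, so no satisfying assignment exists.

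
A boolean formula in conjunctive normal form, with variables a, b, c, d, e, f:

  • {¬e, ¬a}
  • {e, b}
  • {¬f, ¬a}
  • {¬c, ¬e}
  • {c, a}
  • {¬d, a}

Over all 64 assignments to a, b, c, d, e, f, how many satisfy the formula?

6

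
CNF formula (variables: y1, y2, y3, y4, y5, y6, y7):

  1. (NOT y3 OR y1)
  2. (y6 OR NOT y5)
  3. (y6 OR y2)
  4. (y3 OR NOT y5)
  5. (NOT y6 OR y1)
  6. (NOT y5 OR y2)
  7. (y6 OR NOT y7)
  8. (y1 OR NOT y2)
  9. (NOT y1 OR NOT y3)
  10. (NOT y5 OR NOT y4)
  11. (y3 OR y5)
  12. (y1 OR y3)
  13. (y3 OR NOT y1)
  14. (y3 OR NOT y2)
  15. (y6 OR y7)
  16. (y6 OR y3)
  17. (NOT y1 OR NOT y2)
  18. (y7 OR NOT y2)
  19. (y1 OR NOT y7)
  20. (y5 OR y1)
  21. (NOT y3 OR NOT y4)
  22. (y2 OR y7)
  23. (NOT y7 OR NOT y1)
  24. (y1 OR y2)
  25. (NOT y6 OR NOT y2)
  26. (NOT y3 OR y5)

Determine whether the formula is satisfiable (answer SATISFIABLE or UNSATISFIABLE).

y1 = True:
  propagation gives y3=False; an empty clause results — contradiction.
y1 = False:
  propagation gives y3=False; an empty clause results — contradiction.
Every branch closes, so no satisfying assignment exists.

UNSATISFIABLE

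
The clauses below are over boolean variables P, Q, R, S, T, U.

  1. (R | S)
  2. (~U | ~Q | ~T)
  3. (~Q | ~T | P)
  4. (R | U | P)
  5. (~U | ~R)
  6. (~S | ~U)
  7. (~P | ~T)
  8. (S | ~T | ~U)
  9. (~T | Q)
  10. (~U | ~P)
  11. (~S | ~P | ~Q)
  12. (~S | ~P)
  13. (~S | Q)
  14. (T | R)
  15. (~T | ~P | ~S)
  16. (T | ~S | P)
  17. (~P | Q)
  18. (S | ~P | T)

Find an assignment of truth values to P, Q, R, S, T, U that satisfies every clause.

P=F  Q=T  R=T  S=F  T=F  U=F

Check each clause:
  1. (R | S) — R is true.
  2. (~U | ~T | ~Q) — ~U is true.
  3. (~Q | P | ~T) — ~T is true.
  4. (R | P | U) — R is true.
  5. (~R | ~U) — ~U is true.
  6. (~S | ~U) — ~U is true.
  7. (~P | ~T) — ~T is true.
  8. (~U | S | ~T) — ~U is true.
  9. (~T | Q) — Q is true.
  10. (~U | ~P) — ~U is true.
  11. (~Q | ~S | ~P) — ~S is true.
  12. (~P | ~S) — ~S is true.
  13. (~S | Q) — Q is true.
  14. (T | R) — R is true.
  15. (~S | ~P | ~T) — ~T is true.
  16. (P | T | ~S) — ~S is true.
  17. (Q | ~P) — Q is true.
  18. (S | T | ~P) — ~P is true.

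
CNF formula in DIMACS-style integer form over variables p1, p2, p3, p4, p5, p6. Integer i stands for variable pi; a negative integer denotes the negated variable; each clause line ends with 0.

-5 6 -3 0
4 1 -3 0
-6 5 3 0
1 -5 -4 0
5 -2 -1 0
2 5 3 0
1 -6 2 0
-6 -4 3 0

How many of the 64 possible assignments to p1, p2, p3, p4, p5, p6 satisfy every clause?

Case analysis on p3 and p5:
  p3=T, p5=T: remaining (p1,p2,p4,p6) ∈ {(T,F,F,T); (T,F,T,T); (T,T,F,T); (T,T,T,T)} — 4.
  p3=T, p5=F: 7 of the 16 assignments to (p1,p2,p4,p6) work.
  p3=F, p5=T: 9 of the 16 assignments to (p1,p2,p4,p6) work.
  p3=F, p5=F: remaining (p1,p2,p4,p6) ∈ {(F,T,F,F); (F,T,T,F)} — 2.
Total: 4 + 7 + 9 + 2 = 22.

22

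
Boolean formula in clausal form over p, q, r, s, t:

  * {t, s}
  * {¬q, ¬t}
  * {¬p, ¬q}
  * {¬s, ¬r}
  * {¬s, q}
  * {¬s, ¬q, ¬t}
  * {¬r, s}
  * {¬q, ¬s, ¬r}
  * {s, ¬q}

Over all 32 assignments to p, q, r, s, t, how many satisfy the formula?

The models are:
  p=F q=F r=F s=F t=T
  p=F q=T r=F s=T t=F
  p=T q=F r=F s=F t=T
That's 3 in total.

3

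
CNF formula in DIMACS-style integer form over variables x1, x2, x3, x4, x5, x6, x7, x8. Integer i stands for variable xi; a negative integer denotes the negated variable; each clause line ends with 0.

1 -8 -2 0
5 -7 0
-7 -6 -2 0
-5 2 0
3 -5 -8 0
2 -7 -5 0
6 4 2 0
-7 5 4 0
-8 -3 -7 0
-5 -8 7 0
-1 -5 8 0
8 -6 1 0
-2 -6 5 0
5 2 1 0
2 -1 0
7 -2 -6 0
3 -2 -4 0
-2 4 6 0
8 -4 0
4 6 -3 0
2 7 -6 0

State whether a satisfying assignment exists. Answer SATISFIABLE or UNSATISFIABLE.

SATISFIABLE

Try x1 = True.
  then x2 is forced to True.
Branch on x3: take x3 = True.
Try x4 = True.
  then x8 is forced to True.
  then x7 is forced to False.
  then x5 is forced to False.
  then x6 is forced to False.
So x1=1, x2=1, x3=1, x4=1, x5=0, x6=0, x7=0, x8=1 is a satisfying assignment.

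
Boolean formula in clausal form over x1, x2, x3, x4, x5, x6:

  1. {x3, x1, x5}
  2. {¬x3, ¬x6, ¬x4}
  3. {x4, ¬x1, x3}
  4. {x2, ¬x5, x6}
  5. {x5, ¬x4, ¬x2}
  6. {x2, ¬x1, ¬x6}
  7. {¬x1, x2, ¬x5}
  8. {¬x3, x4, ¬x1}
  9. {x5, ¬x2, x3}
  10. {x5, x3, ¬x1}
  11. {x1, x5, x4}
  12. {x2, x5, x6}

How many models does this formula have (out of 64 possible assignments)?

Case analysis on x5 and x1:
  x5=T, x1=T: remaining (x2,x3,x4,x6) ∈ {(T,F,T,F); (T,F,T,T); (T,T,T,F)} — 3.
  x5=T, x1=F: 10 of the 16 assignments to (x2,x3,x4,x6) work.
  x5=F, x1=T: a clause becomes empty — 0.
  x5=F, x1=F: a clause becomes empty — 0.
Total: 3 + 10 + 0 + 0 = 13.

13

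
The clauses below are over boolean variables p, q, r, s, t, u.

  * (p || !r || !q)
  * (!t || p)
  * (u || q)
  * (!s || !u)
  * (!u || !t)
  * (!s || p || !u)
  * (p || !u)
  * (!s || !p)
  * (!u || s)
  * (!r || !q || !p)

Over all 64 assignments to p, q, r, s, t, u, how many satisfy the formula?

4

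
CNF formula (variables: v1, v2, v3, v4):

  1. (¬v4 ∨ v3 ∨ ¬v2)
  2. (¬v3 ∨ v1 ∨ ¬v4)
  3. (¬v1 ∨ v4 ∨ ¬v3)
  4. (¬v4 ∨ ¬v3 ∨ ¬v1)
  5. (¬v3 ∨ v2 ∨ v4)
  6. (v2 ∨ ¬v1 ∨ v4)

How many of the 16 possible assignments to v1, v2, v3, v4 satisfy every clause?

6

The models are:
  v1=F v2=F v3=F v4=F
  v1=F v2=F v3=F v4=T
  v1=F v2=T v3=F v4=F
  v1=F v2=T v3=T v4=F
  v1=T v2=F v3=F v4=T
  v1=T v2=T v3=F v4=F
That's 6 in total.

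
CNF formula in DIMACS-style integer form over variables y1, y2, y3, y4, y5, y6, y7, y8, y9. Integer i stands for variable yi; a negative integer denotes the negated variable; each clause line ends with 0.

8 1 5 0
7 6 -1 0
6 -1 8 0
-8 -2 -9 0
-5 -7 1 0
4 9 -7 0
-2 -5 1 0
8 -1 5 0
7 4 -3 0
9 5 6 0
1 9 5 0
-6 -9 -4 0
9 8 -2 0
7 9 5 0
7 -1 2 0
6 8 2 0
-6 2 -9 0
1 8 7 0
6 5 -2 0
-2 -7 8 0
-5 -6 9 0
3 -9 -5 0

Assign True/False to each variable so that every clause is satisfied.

Try y1 = False.
For the remaining variables, y2 = False, y3 = True, y4 = True, y5 = True, y6 = False, y7 = False, y8 = True, y9 = True works.
Every clause has at least one true literal under this assignment.

y1=F, y2=F, y3=T, y4=T, y5=T, y6=F, y7=F, y8=T, y9=T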